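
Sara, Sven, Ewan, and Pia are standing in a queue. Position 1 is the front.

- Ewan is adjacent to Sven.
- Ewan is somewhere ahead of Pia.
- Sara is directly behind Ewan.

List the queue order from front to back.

Sven, Ewan, Sara, Pia

From clues 1–2: Pia is in {3,4}.
From clues 1–3: Sven → position 1, Ewan → position 2, Sara → position 3, Pia → position 4.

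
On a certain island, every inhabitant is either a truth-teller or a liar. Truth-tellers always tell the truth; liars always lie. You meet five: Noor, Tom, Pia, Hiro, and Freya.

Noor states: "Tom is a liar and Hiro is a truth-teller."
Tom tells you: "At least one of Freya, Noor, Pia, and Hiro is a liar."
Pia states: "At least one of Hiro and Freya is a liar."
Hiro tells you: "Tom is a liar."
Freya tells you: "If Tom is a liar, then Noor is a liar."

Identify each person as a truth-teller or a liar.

Consider Noor. Suppose Noor is a truth-teller.
Then no assignment of the remaining roles makes every statement match its speaker's type — contradiction.
So Noor is a liar.
With that fixed, Tom's statement is true, so Tom is a truth-teller.
With that fixed, Hiro's statement is false, so Hiro is a liar.
With that fixed, Freya's statement is true, so Freya is a truth-teller.
With that fixed, Pia's statement is true, so Pia is a truth-teller.

Noor: liar, Tom: truth-teller, Pia: truth-teller, Hiro: liar, Freya: truth-teller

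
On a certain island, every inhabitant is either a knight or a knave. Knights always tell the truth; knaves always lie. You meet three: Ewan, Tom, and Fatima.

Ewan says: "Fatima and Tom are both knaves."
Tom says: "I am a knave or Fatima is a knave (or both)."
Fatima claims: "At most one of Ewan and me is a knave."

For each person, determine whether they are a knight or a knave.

Ewan: knave, Tom: knight, Fatima: knave

Consider Ewan. Suppose Ewan is a knight.
Then no assignment of the remaining roles makes every statement match its speaker's type — contradiction.
So Ewan is a knave.
Consider Tom. Suppose Tom is a knave.
Then Tom's own statement would have to be false, but it can't be — contradiction.
So Tom is a knight.
Consider Fatima. Suppose Fatima is a knight.
Then Tom's statement comes out false, contradicting Tom being a knight.
So Fatima is a knave.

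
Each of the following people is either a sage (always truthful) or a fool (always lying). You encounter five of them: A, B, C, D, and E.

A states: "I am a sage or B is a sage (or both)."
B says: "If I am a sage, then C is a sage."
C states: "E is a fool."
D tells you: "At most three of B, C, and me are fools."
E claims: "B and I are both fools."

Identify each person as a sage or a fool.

A: sage, B: sage, C: sage, D: sage, E: fool

Regardless of anyone's role, D's statement is true, so D is a sage.
Consider A. Suppose A is a fool.
Then no assignment of the remaining roles makes every statement match its speaker's type — contradiction.
So A is a sage.
Consider B. Suppose B is a fool.
Then B's own statement would have to be false, but it can't be — contradiction.
So B is a sage.
With that fixed, E's statement is false, so E is a fool.
With that fixed, C's statement is true, so C is a sage.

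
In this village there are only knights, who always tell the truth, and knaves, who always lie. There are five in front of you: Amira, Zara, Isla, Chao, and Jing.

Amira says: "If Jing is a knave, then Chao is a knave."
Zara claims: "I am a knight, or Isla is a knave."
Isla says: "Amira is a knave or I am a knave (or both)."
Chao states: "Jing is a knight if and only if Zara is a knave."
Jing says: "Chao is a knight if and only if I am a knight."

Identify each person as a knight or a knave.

Consider Amira. Suppose Amira is a knight.
Then whichever role Isla has, Isla's statement has the wrong truth value — contradiction.
So Amira is a knave.
With that fixed, Isla's statement is true, so Isla is a knight.
Consider Zara. Suppose Zara is a knave.
Then no assignment of the remaining roles makes every statement match its speaker's type — contradiction.
So Zara is a knight.
Consider Chao. Suppose Chao is a knave.
Then Amira's statement comes out true, contradicting Amira being a knave.
So Chao is a knight.
Consider Jing. Suppose Jing is a knight.
Then Amira's statement comes out true, contradicting Amira being a knave.
So Jing is a knave.

Amira: knave, Zara: knight, Isla: knight, Chao: knight, Jing: knave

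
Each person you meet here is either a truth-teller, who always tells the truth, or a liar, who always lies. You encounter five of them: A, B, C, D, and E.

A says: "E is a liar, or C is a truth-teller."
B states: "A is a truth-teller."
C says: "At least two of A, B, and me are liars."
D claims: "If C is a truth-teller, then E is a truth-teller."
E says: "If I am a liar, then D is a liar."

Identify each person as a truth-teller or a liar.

A: truth-teller, B: truth-teller, C: liar, D: truth-teller, E: liar

Consider A. Suppose A is a liar.
Then no assignment of the remaining roles makes every statement match its speaker's type — contradiction.
So A is a truth-teller.
With that fixed, B's statement is true, so B is a truth-teller.
With that fixed, C's statement is false, so C is a liar.
With that fixed, D's statement is true, so D is a truth-teller.
Consider E. Suppose E is a truth-teller.
Then A's statement comes out false, contradicting A being a truth-teller.
So E is a liar.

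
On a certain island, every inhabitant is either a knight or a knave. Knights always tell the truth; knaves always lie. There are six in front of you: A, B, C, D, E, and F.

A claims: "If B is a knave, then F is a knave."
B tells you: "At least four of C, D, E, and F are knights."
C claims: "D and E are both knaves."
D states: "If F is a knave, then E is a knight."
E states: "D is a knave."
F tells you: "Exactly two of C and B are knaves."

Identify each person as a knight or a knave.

A: knave, B: knave, C: knave, D: knight, E: knave, F: knight

Consider A. Suppose A is a knight.
Then no assignment of the remaining roles makes every statement match its speaker's type — contradiction.
So A is a knave.
Consider B. Suppose B is a knight.
Then A's statement comes out true, contradicting A being a knave.
So B is a knave.
Consider C. Suppose C is a knight.
Then no assignment of the remaining roles makes every statement match its speaker's type — contradiction.
So C is a knave.
With that fixed, F's statement is true, so F is a knight.
With that fixed, D's statement is true, so D is a knight.
With that fixed, E's statement is false, so E is a knave.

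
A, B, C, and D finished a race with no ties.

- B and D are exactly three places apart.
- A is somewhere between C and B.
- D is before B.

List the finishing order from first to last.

D, C, A, B

From clue 1: A is in {2,3}.
From clues 1–3: D → place 1, C → place 2, A → place 3, B → place 4.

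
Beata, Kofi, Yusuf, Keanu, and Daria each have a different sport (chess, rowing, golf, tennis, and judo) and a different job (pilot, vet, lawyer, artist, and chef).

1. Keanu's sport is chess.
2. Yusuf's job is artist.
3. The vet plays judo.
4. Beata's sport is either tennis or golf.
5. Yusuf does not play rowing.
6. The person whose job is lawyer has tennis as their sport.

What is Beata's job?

With clues 1–2, artist is impossible for Beata's job.
With clues 1–4, vet is impossible for Beata's job.
With clues 1–6, chef and pilot are impossible for Beata's job.
That leaves lawyer.

lawyer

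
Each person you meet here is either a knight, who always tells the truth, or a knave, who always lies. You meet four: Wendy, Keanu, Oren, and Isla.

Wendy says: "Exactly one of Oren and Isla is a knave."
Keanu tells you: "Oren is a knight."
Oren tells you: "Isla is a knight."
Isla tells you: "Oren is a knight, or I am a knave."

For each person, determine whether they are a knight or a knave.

Wendy: knave, Keanu: knight, Oren: knight, Isla: knight

Consider Wendy. Suppose Wendy is a knight.
Then no assignment of the remaining roles makes every statement match its speaker's type — contradiction.
So Wendy is a knave.
Consider Keanu. Suppose Keanu is a knave.
Then no assignment of the remaining roles makes every statement match its speaker's type — contradiction.
So Keanu is a knight.
Consider Oren. Suppose Oren is a knave.
Then Keanu's statement comes out false, contradicting Keanu being a knight.
So Oren is a knight.
With that fixed, Isla's statement is true, so Isla is a knight.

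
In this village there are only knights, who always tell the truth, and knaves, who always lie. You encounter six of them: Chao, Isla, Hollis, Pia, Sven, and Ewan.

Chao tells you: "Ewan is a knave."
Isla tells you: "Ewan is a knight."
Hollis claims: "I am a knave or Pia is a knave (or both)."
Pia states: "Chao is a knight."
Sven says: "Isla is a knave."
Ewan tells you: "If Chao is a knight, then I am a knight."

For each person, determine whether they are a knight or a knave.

Chao: knave, Isla: knight, Hollis: knight, Pia: knave, Sven: knave, Ewan: knight

Consider Chao. Suppose Chao is a knight.
Then no assignment of the remaining roles makes every statement match its speaker's type — contradiction.
So Chao is a knave.
With that fixed, Pia's statement is false, so Pia is a knave.
With that fixed, Ewan's statement is true, so Ewan is a knight.
With that fixed, Isla's statement is true, so Isla is a knight.
With that fixed, Hollis's statement is true, so Hollis is a knight.
With that fixed, Sven's statement is false, so Sven is a knave.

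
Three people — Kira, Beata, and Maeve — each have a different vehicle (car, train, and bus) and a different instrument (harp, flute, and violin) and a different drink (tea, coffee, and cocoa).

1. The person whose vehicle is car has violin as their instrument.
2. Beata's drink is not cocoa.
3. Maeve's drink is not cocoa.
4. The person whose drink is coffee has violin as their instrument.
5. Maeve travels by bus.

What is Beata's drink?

coffee

With clues 1–2, cocoa is impossible for Beata's drink.
With clues 1–5, tea is impossible for Beata's drink.
That leaves coffee.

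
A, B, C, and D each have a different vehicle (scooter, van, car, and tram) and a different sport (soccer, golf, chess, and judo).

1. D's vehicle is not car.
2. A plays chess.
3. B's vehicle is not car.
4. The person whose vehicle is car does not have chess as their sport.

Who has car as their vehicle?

Clue 1 rules out D for the one with vehicle car.
With clues 1–3, B is impossible for the one with vehicle car.
With clues 1–4, A is impossible for the one with vehicle car.
That leaves C.

C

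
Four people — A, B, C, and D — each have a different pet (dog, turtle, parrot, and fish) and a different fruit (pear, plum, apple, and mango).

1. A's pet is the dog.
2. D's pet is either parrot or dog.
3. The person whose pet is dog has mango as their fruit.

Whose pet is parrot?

D

Clue 1 rules out A for the one with pet parrot.
With clues 1–2, B and C are impossible for the one with pet parrot.
That leaves D.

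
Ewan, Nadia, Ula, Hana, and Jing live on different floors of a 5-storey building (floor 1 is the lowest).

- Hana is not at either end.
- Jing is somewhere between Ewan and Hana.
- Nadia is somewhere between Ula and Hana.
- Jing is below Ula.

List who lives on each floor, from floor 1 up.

Ewan, Jing, Hana, Nadia, Ula

From clue 1: Hana is in {2,3,4}.
From clues 1–3: Hana → floor 3.
From clues 1–4: Ewan → floor 1, Jing → floor 2, Nadia → floor 4, Ula → floor 5.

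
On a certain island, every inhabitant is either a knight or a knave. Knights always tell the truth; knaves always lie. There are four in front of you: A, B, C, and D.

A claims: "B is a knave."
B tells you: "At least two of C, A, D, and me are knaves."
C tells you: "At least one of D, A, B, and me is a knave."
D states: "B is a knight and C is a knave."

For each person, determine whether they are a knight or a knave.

A: knave, B: knight, C: knight, D: knave

Consider A. Suppose A is a knight.
Then no assignment of the remaining roles makes every statement match its speaker's type — contradiction.
So A is a knave.
With that fixed, C's statement is true, so C is a knight.
With that fixed, D's statement is false, so D is a knave.
With that fixed, B's statement is true, so B is a knight.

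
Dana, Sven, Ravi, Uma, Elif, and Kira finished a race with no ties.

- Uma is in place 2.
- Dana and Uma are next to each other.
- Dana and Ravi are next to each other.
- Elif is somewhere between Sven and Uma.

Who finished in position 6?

Sven

With clue 1, Uma is ruled out for place 6.
With clues 1–2, Dana is ruled out for place 6.
With clues 1–3, Ravi is ruled out for place 6.
With clues 1–4, Elif and Kira are ruled out for place 6.
So place 6 is Sven.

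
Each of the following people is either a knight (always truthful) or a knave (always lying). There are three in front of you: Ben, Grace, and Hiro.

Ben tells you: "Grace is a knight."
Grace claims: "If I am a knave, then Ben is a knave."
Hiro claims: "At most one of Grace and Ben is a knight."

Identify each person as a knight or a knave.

Consider Ben. Suppose Ben is a knave.
Then no assignment of the remaining roles makes every statement match its speaker's type — contradiction.
So Ben is a knight.
Consider Grace. Suppose Grace is a knave.
Then Ben's statement comes out false, contradicting Ben being a knight.
So Grace is a knight.
With that fixed, Hiro's statement is false, so Hiro is a knave.

Ben: knight, Grace: knight, Hiro: knave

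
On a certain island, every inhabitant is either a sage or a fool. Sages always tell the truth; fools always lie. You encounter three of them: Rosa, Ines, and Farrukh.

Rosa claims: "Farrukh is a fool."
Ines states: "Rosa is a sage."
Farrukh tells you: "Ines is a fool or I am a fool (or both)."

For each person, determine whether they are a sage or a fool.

Consider Rosa. Suppose Rosa is a sage.
Then no assignment of the remaining roles makes every statement match its speaker's type — contradiction.
So Rosa is a fool.
With that fixed, Ines's statement is false, so Ines is a fool.
With that fixed, Farrukh's statement is true, so Farrukh is a sage.

Rosa: fool, Ines: fool, Farrukh: sage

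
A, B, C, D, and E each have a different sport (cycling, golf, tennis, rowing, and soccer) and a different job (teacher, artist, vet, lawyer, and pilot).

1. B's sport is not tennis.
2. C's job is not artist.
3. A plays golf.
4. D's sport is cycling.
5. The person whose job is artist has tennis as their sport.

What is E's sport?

tennis

With clues 1–3, golf is impossible for E's sport.
With clues 1–4, cycling is impossible for E's sport.
With clues 1–5, rowing and soccer are impossible for E's sport.
That leaves tennis.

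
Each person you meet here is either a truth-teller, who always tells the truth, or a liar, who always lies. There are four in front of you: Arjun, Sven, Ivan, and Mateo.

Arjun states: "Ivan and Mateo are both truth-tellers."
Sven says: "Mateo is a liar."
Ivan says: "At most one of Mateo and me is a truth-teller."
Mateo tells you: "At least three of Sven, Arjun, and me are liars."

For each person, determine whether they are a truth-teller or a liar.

Consider Arjun. Suppose Arjun is a truth-teller.
Then no assignment of the remaining roles makes every statement match its speaker's type — contradiction.
So Arjun is a liar.
Consider Sven. Suppose Sven is a liar.
Then whichever role Mateo has, Mateo's statement has the wrong truth value — contradiction.
So Sven is a truth-teller.
With that fixed, Mateo's statement is false, so Mateo is a liar.
With that fixed, Ivan's statement is true, so Ivan is a truth-teller.

Arjun: liar, Sven: truth-teller, Ivan: truth-teller, Mateo: liar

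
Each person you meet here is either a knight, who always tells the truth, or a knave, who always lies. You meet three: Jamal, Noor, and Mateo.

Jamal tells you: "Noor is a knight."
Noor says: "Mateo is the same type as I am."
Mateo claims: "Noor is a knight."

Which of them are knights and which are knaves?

Consider Jamal. Suppose Jamal is a knave.
Then no assignment of the remaining roles makes every statement match its speaker's type — contradiction.
So Jamal is a knight.
Consider Noor. Suppose Noor is a knave.
Then Jamal's statement comes out false, contradicting Jamal being a knight.
So Noor is a knight.
With that fixed, Mateo's statement is true, so Mateo is a knight.

Jamal: knight, Noor: knight, Mateo: knight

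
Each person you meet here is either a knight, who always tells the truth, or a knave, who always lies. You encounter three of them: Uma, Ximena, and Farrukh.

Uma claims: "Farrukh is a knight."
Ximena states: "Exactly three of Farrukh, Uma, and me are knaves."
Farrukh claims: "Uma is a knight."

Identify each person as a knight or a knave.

Consider Uma. Suppose Uma is a knave.
Then no assignment of the remaining roles makes every statement match its speaker's type — contradiction.
So Uma is a knight.
With that fixed, Ximena's statement is false, so Ximena is a knave.
With that fixed, Farrukh's statement is true, so Farrukh is a knight.

Uma: knight, Ximena: knave, Farrukh: knight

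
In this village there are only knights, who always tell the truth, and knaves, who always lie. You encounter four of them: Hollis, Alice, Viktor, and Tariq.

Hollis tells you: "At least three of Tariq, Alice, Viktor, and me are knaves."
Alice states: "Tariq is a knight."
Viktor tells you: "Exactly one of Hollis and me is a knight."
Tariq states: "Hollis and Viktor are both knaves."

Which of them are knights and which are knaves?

Hollis: knave, Alice: knight, Viktor: knave, Tariq: knight

Consider Hollis. Suppose Hollis is a knight.
Then whichever role Viktor has, Viktor's statement has the wrong truth value — contradiction.
So Hollis is a knave.
Consider Alice. Suppose Alice is a knave.
Then no assignment of the remaining roles makes every statement match its speaker's type — contradiction.
So Alice is a knight.
Consider Viktor. Suppose Viktor is a knight.
Then no assignment of the remaining roles makes every statement match its speaker's type — contradiction.
So Viktor is a knave.
With that fixed, Tariq's statement is true, so Tariq is a knight.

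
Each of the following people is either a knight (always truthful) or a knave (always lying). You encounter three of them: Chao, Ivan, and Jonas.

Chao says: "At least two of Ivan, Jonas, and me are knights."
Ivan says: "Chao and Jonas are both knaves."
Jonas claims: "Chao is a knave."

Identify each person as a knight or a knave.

Chao: knave, Ivan: knave, Jonas: knight

Consider Chao. Suppose Chao is a knight.
Then no assignment of the remaining roles makes every statement match its speaker's type — contradiction.
So Chao is a knave.
With that fixed, Jonas's statement is true, so Jonas is a knight.
With that fixed, Ivan's statement is false, so Ivan is a knave.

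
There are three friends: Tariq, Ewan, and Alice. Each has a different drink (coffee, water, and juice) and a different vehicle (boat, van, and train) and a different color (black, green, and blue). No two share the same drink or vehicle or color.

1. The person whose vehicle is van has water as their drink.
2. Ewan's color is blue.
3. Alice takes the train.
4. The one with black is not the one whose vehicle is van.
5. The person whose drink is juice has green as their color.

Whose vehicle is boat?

With clues 1–3, Alice is impossible for the one with vehicle boat.
With clues 1–5, Ewan is impossible for the one with vehicle boat.
That leaves Tariq.

Tariq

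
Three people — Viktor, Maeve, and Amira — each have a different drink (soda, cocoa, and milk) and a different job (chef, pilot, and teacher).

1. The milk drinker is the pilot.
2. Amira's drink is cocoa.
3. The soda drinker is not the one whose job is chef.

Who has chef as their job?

Amira

With clues 1–3, Maeve and Viktor are impossible for the one with job chef.
That leaves Amira.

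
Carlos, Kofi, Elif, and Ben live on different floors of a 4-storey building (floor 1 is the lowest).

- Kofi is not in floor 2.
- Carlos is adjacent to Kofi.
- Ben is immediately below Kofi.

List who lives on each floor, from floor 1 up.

Elif, Ben, Kofi, Carlos

From clue 1: Kofi is in {1,3,4}.
From clues 1–2: Carlos is in {2,3,4}.
From clues 1–3: Elif → floor 1, Ben → floor 2, Kofi → floor 3, Carlos → floor 4.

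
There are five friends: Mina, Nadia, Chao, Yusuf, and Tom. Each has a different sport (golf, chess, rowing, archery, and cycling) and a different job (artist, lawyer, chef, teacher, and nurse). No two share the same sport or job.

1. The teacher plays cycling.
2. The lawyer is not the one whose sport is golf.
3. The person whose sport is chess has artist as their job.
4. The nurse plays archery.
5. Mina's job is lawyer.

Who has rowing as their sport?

Mina

With clues 1–5, Chao, Nadia, Tom, and Yusuf are impossible for the one with sport rowing.
That leaves Mina.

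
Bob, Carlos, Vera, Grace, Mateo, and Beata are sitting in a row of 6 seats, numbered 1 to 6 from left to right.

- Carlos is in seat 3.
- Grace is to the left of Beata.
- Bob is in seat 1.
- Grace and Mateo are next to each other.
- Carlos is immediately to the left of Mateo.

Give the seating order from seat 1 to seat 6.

From clue 1: Carlos → seat 3.
From clues 1–2: Grace is in {1,2,4,5}.
From clues 1–3: Bob → seat 1.
From clues 1–4: Vera → seat 2, Beata → seat 6.
From clues 1–5: Mateo → seat 4, Grace → seat 5.

Bob, Vera, Carlos, Mateo, Grace, Beata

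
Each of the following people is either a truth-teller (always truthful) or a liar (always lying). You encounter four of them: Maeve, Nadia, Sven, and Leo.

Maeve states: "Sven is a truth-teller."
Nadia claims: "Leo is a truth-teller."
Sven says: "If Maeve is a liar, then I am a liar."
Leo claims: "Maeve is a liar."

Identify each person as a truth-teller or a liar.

Maeve: truth-teller, Nadia: liar, Sven: truth-teller, Leo: liar

Consider Maeve. Suppose Maeve is a liar.
Then whichever role Sven has, Sven's statement has the wrong truth value — contradiction.
So Maeve is a truth-teller.
With that fixed, Sven's statement is true, so Sven is a truth-teller.
With that fixed, Leo's statement is false, so Leo is a liar.
With that fixed, Nadia's statement is false, so Nadia is a liar.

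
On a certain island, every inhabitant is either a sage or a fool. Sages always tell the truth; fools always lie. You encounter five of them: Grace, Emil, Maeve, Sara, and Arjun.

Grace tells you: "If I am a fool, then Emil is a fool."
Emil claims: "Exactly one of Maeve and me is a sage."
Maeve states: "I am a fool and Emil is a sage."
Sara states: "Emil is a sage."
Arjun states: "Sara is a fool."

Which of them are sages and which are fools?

Grace: sage, Emil: fool, Maeve: fool, Sara: fool, Arjun: sage

Consider Grace. Suppose Grace is a fool.
Then no assignment of the remaining roles makes every statement match its speaker's type — contradiction.
So Grace is a sage.
Consider Emil. Suppose Emil is a sage.
Then whichever role Maeve has, Maeve's statement has the wrong truth value — contradiction.
So Emil is a fool.
With that fixed, Maeve's statement is false, so Maeve is a fool.
With that fixed, Sara's statement is false, so Sara is a fool.
With that fixed, Arjun's statement is true, so Arjun is a sage.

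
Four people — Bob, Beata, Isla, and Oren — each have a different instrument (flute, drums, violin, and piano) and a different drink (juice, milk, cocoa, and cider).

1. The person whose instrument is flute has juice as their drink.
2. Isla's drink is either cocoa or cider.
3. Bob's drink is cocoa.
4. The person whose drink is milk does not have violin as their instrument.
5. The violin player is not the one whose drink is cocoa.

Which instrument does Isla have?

violin

With clues 1–2, flute is impossible for Isla's instrument.
With clues 1–5, drums and piano are impossible for Isla's instrument.
That leaves violin.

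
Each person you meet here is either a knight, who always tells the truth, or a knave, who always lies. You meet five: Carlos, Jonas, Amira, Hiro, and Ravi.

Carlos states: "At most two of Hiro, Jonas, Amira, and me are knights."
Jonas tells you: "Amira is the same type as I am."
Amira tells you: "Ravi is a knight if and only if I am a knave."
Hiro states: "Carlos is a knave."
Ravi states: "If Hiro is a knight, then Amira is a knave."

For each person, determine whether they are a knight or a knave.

Carlos: knave, Jonas: knight, Amira: knight, Hiro: knight, Ravi: knave

Consider Carlos. Suppose Carlos is a knight.
Then no assignment of the remaining roles makes every statement match its speaker's type — contradiction.
So Carlos is a knave.
With that fixed, Hiro's statement is true, so Hiro is a knight.
Consider Jonas. Suppose Jonas is a knave.
Then Carlos's statement comes out true, contradicting Carlos being a knave.
So Jonas is a knight.
Consider Amira. Suppose Amira is a knave.
Then Carlos's statement comes out true, contradicting Carlos being a knave.
So Amira is a knight.
With that fixed, Ravi's statement is false, so Ravi is a knave.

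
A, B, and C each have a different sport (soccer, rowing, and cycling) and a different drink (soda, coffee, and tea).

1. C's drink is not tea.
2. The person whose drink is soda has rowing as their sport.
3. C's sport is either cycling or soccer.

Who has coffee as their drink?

With clues 1–3, A and B are impossible for the one with drink coffee.
That leaves C.

C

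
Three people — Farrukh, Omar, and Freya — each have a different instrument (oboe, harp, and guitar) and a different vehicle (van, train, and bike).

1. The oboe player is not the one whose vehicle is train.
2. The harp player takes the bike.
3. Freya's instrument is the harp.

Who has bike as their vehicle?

Freya

With clues 1–3, Farrukh and Omar are impossible for the one with vehicle bike.
That leaves Freya.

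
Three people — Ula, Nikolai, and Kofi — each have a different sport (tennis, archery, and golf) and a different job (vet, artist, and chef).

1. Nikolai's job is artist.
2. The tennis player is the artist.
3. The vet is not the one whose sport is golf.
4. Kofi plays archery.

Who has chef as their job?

Clue 1 rules out Nikolai for the one with job chef.
With clues 1–4, Kofi is impossible for the one with job chef.
That leaves Ula.

Ula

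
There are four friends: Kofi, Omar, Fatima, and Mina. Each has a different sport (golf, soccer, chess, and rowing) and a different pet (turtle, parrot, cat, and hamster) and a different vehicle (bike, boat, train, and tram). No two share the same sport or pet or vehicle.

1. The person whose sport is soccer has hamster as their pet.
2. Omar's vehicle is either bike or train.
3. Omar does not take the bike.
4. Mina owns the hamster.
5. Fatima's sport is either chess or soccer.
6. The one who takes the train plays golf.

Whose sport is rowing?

Kofi

With clues 1–4, Mina is impossible for the one with sport rowing.
With clues 1–5, Fatima is impossible for the one with sport rowing.
With clues 1–6, Omar is impossible for the one with sport rowing.
That leaves Kofi.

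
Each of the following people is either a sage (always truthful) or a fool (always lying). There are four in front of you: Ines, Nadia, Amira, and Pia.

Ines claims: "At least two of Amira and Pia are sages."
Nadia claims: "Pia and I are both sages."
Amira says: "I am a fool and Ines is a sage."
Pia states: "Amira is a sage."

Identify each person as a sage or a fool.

Consider Ines. Suppose Ines is a sage.
Then whichever role Amira has, Amira's statement has the wrong truth value — contradiction.
So Ines is a fool.
With that fixed, Amira's statement is false, so Amira is a fool.
With that fixed, Pia's statement is false, so Pia is a fool.
With that fixed, Nadia's statement is false, so Nadia is a fool.

Ines: fool, Nadia: fool, Amira: fool, Pia: fool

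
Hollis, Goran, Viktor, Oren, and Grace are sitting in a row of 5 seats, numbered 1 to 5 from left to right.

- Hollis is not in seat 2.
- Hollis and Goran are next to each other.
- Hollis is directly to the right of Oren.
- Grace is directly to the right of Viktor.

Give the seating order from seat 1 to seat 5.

Viktor, Grace, Oren, Hollis, Goran

From clue 1: Hollis is in {1,3,4,5}.
From clues 1–3: Hollis is in {3,4}.
From clues 1–4: Viktor → seat 1, Grace → seat 2, Oren → seat 3, Hollis → seat 4, Goran → seat 5.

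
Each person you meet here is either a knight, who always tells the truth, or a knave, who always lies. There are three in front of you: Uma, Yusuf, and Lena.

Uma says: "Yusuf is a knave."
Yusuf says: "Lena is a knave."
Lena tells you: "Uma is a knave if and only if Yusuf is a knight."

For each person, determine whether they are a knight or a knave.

Uma: knight, Yusuf: knave, Lena: knight

Consider Uma. Suppose Uma is a knave.
Then no assignment of the remaining roles makes every statement match its speaker's type — contradiction.
So Uma is a knight.
Consider Yusuf. Suppose Yusuf is a knight.
Then Uma's statement comes out false, contradicting Uma being a knight.
So Yusuf is a knave.
With that fixed, Lena's statement is true, so Lena is a knight.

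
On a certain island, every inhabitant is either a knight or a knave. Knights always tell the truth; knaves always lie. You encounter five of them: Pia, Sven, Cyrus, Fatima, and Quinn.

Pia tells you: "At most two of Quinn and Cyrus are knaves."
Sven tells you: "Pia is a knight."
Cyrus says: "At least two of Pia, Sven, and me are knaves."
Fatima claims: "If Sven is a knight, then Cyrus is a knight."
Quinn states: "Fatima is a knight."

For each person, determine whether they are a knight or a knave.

Pia: knight, Sven: knight, Cyrus: knave, Fatima: knave, Quinn: knave

Regardless of anyone's role, Pia's statement is true, so Pia is a knight.
With that fixed, Sven's statement is true, so Sven is a knight.
With that fixed, Cyrus's statement is false, so Cyrus is a knave.
With that fixed, Fatima's statement is false, so Fatima is a knave.
With that fixed, Quinn's statement is false, so Quinn is a knave.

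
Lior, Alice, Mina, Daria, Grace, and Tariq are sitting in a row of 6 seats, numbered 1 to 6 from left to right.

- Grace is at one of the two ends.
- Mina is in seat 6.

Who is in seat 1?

Grace

With clues 1–2, Alice, Daria, Lior, Mina, and Tariq are ruled out for seat 1.
So seat 1 is Grace.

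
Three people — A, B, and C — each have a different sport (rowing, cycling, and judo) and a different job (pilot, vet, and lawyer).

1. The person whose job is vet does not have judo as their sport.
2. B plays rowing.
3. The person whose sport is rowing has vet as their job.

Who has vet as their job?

B

With clues 1–3, A and C are impossible for the one with job vet.
That leaves B.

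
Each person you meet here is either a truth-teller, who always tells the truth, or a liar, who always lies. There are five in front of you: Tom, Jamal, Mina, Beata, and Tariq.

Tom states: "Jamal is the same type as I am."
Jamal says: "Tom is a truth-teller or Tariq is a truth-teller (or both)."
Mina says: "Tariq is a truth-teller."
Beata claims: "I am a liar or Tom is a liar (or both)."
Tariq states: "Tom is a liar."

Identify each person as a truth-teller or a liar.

Consider Tom. Suppose Tom is a truth-teller.
Then whichever role Beata has, Beata's statement has the wrong truth value — contradiction.
So Tom is a liar.
With that fixed, Beata's statement is true, so Beata is a truth-teller.
With that fixed, Tariq's statement is true, so Tariq is a truth-teller.
With that fixed, Jamal's statement is true, so Jamal is a truth-teller.
With that fixed, Mina's statement is true, so Mina is a truth-teller.

Tom: liar, Jamal: truth-teller, Mina: truth-teller, Beata: truth-teller, Tariq: truth-teller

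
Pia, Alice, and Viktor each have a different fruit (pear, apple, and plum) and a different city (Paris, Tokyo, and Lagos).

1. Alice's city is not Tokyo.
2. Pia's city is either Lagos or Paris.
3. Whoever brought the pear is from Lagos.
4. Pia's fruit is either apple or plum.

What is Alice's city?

Clue 1 rules out Tokyo for Alice's city.
With clues 1–4, Paris is impossible for Alice's city.
That leaves Lagos.

Lagos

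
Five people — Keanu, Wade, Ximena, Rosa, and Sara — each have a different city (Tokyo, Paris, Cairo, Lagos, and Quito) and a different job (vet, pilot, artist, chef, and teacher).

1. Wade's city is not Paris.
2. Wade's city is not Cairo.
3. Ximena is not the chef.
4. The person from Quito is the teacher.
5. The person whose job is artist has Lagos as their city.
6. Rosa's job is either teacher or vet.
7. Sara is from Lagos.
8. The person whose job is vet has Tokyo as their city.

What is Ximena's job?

pilot

With clues 1–3, chef is impossible for Ximena's job.
With clues 1–7, artist is impossible for Ximena's job.
With clues 1–8, teacher and vet are impossible for Ximena's job.
That leaves pilot.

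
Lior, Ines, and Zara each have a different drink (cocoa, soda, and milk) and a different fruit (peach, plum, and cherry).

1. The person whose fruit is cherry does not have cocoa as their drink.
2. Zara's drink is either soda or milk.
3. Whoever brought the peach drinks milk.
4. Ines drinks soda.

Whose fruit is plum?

Lior

With clues 1–3, Zara is impossible for the one with fruit plum.
With clues 1–4, Ines is impossible for the one with fruit plum.
That leaves Lior.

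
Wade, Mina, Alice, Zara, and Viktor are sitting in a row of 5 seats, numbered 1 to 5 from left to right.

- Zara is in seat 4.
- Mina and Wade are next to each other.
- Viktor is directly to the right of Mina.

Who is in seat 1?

With clue 1, Zara is ruled out for seat 1.
With clues 1–3, Alice, Mina, and Viktor are ruled out for seat 1.
So seat 1 is Wade.

Wade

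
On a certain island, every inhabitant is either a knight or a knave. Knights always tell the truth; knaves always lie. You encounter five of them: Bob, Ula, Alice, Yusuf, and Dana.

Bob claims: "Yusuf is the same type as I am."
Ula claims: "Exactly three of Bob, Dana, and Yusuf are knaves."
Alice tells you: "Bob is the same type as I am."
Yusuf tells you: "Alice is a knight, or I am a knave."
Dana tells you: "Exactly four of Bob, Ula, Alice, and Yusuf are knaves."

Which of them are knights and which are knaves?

Consider Bob. Suppose Bob is a knave.
Then whichever role Alice has, Alice's statement has the wrong truth value — contradiction.
So Bob is a knight.
With that fixed, Ula's statement is false, so Ula is a knave.
With that fixed, Dana's statement is false, so Dana is a knave.
Consider Alice. Suppose Alice is a knave.
Then whichever role Yusuf has, Yusuf's statement has the wrong truth value — contradiction.
So Alice is a knight.
With that fixed, Yusuf's statement is true, so Yusuf is a knight.

Bob: knight, Ula: knave, Alice: knight, Yusuf: knight, Dana: knave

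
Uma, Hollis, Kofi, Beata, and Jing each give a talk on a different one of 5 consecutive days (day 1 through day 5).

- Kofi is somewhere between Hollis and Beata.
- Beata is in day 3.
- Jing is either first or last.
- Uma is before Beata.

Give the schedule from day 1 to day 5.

Jing, Uma, Beata, Kofi, Hollis

From clue 1: Kofi is in {2,3,4}.
From clues 1–2: Beata → day 3.
From clues 1–3: Uma is in {2,4}.
From clues 1–4: Jing → day 1, Uma → day 2, Kofi → day 4, Hollis → day 5.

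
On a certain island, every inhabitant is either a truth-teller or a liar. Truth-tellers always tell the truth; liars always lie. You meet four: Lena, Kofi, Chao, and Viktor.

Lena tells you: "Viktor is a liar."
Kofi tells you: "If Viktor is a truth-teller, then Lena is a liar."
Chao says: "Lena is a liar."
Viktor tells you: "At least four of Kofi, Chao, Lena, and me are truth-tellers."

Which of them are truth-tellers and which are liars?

Consider Lena. Suppose Lena is a liar.
Then no assignment of the remaining roles makes every statement match its speaker's type — contradiction.
So Lena is a truth-teller.
With that fixed, Chao's statement is false, so Chao is a liar.
With that fixed, Viktor's statement is false, so Viktor is a liar.
With that fixed, Kofi's statement is true, so Kofi is a truth-teller.

Lena: truth-teller, Kofi: truth-teller, Chao: liar, Viktor: liar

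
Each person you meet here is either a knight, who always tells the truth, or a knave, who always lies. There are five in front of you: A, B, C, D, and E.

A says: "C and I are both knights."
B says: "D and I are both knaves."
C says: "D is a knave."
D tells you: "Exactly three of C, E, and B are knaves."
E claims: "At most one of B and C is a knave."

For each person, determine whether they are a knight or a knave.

A: knave, B: knave, C: knave, D: knight, E: knave

Consider A. Suppose A is a knight.
Then no assignment of the remaining roles makes every statement match its speaker's type — contradiction.
So A is a knave.
Consider B. Suppose B is a knight.
Then B's own statement would have to be true, but it can't be — contradiction.
So B is a knave.
Consider C. Suppose C is a knight.
Then no assignment of the remaining roles makes every statement match its speaker's type — contradiction.
So C is a knave.
With that fixed, E's statement is false, so E is a knave.
With that fixed, D's statement is true, so D is a knight.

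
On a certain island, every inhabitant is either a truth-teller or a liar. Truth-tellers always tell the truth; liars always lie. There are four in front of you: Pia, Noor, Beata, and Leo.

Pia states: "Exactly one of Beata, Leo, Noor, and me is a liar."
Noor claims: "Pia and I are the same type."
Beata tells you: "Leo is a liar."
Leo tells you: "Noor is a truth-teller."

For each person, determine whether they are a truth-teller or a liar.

Pia: truth-teller, Noor: truth-teller, Beata: liar, Leo: truth-teller

Consider Pia. Suppose Pia is a liar.
Then whichever role Noor has, Noor's statement has the wrong truth value — contradiction.
So Pia is a truth-teller.
Consider Noor. Suppose Noor is a liar.
Then no assignment of the remaining roles makes every statement match its speaker's type — contradiction.
So Noor is a truth-teller.
With that fixed, Leo's statement is true, so Leo is a truth-teller.
With that fixed, Beata's statement is false, so Beata is a liar.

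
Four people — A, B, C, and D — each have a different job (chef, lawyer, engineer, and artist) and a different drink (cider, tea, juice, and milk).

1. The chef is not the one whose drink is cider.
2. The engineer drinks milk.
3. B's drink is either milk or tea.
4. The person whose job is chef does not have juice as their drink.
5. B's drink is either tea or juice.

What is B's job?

With clues 1–4, artist and lawyer are impossible for B's job.
With clues 1–5, engineer is impossible for B's job.
That leaves chef.

chef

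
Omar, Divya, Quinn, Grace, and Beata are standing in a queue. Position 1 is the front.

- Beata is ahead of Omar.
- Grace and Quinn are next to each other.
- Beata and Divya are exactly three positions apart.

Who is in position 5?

With clue 1, Beata is ruled out for position 5.
With clues 1–3, Divya, Grace, and Quinn are ruled out for position 5.
So position 5 is Omar.

Omar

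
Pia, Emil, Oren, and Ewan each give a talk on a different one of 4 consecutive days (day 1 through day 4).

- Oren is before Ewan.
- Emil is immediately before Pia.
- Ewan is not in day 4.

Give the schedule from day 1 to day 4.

From clue 1: Oren is in {1,2,3}.
From clues 1–2: Oren is in {1,3}.
From clues 1–3: Oren → day 1, Ewan → day 2, Emil → day 3, Pia → day 4.

Oren, Ewan, Emil, Pia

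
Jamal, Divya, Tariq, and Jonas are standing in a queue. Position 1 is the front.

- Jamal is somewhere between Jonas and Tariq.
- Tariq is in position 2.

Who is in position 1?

With clue 1, Jamal is ruled out for position 1.
With clues 1–2, Jonas and Tariq are ruled out for position 1.
So position 1 is Divya.

Divya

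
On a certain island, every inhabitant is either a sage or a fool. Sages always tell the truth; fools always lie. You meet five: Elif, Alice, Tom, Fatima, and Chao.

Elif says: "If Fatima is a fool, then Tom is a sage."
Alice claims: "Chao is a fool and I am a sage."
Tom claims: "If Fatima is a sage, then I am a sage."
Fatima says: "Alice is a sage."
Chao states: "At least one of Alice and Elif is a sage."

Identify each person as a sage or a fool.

Elif: sage, Alice: fool, Tom: sage, Fatima: fool, Chao: sage

Consider Elif. Suppose Elif is a fool.
Then no assignment of the remaining roles makes every statement match its speaker's type — contradiction.
So Elif is a sage.
With that fixed, Chao's statement is true, so Chao is a sage.
With that fixed, Alice's statement is false, so Alice is a fool.
With that fixed, Fatima's statement is false, so Fatima is a fool.
With that fixed, Tom's statement is true, so Tom is a sage.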